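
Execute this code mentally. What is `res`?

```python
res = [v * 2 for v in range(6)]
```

Let's trace through this code step by step.

Initialize: res = [v * 2 for v in range(6)]

After execution: res = [0, 2, 4, 6, 8, 10]
[0, 2, 4, 6, 8, 10]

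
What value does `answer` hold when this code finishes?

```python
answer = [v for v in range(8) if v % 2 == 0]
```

Let's trace through this code step by step.

Initialize: answer = [v for v in range(8) if v % 2 == 0]

After execution: answer = [0, 2, 4, 6]
[0, 2, 4, 6]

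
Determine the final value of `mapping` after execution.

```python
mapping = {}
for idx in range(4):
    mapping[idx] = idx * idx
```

Let's trace through this code step by step.

Initialize: mapping = {}
Entering loop: for idx in range(4):

After execution: mapping = {0: 0, 1: 1, 2: 4, 3: 9}
{0: 0, 1: 1, 2: 4, 3: 9}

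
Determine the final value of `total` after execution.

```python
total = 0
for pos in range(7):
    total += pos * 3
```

Let's trace through this code step by step.

Initialize: total = 0
Entering loop: for pos in range(7):

After execution: total = 63
63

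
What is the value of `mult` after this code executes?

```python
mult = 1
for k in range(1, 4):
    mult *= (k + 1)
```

Let's trace through this code step by step.

Initialize: mult = 1
Entering loop: for k in range(1, 4):

After execution: mult = 24
24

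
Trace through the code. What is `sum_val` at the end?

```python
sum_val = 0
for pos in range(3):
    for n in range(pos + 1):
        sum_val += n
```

Let's trace through this code step by step.

Initialize: sum_val = 0
Entering loop: for pos in range(3):

After execution: sum_val = 4
4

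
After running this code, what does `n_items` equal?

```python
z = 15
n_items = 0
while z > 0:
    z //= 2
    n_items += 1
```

Let's trace through this code step by step.

Initialize: z = 15
Initialize: n_items = 0
Entering loop: while z > 0:

After execution: n_items = 4
4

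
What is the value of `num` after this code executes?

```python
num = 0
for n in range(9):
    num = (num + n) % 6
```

Let's trace through this code step by step.

Initialize: num = 0
Entering loop: for n in range(9):

After execution: num = 0
0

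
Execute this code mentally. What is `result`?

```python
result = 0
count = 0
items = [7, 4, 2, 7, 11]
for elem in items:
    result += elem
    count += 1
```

Let's trace through this code step by step.

Initialize: result = 0
Initialize: count = 0
Initialize: items = [7, 4, 2, 7, 11]
Entering loop: for elem in items:

After execution: result = 31
31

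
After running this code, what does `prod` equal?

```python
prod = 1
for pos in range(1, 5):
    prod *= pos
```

Let's trace through this code step by step.

Initialize: prod = 1
Entering loop: for pos in range(1, 5):

After execution: prod = 24
24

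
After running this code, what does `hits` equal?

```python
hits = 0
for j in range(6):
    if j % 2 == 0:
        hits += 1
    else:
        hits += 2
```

Let's trace through this code step by step.

Initialize: hits = 0
Entering loop: for j in range(6):

After execution: hits = 9
9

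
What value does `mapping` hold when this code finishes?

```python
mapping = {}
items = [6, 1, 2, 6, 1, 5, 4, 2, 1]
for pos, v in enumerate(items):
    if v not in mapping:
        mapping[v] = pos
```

Let's trace through this code step by step.

Initialize: mapping = {}
Initialize: items = [6, 1, 2, 6, 1, 5, 4, 2, 1]
Entering loop: for pos, v in enumerate(items):

After execution: mapping = {6: 0, 1: 1, 2: 2, 5: 5, 4: 6}
{6: 0, 1: 1, 2: 2, 5: 5, 4: 6}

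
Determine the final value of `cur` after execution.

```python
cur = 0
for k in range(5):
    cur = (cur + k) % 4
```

Let's trace through this code step by step.

Initialize: cur = 0
Entering loop: for k in range(5):

After execution: cur = 2
2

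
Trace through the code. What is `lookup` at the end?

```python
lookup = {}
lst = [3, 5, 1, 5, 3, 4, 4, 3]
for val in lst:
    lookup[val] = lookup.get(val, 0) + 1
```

Let's trace through this code step by step.

Initialize: lookup = {}
Initialize: lst = [3, 5, 1, 5, 3, 4, 4, 3]
Entering loop: for val in lst:

After execution: lookup = {3: 3, 5: 2, 1: 1, 4: 2}
{3: 3, 5: 2, 1: 1, 4: 2}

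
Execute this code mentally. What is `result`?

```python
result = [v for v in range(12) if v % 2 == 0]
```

Let's trace through this code step by step.

Initialize: result = [v for v in range(12) if v % 2 == 0]

After execution: result = [0, 2, 4, 6, 8, 10]
[0, 2, 4, 6, 8, 10]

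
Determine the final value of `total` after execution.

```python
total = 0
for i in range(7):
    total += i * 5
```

Let's trace through this code step by step.

Initialize: total = 0
Entering loop: for i in range(7):

After execution: total = 105
105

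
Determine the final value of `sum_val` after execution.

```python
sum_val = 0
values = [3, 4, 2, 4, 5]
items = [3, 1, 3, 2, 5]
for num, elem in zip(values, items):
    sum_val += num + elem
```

Let's trace through this code step by step.

Initialize: sum_val = 0
Initialize: values = [3, 4, 2, 4, 5]
Initialize: items = [3, 1, 3, 2, 5]
Entering loop: for num, elem in zip(values, items):

After execution: sum_val = 32
32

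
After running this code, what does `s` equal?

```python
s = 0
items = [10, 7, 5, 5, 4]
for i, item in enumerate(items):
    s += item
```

Let's trace through this code step by step.

Initialize: s = 0
Initialize: items = [10, 7, 5, 5, 4]
Entering loop: for i, item in enumerate(items):

After execution: s = 31
31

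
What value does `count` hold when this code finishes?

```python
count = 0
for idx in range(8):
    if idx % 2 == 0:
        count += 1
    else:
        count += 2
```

Let's trace through this code step by step.

Initialize: count = 0
Entering loop: for idx in range(8):

After execution: count = 12
12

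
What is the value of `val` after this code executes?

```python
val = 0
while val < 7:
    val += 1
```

Let's trace through this code step by step.

Initialize: val = 0
Entering loop: while val < 7:

After execution: val = 7
7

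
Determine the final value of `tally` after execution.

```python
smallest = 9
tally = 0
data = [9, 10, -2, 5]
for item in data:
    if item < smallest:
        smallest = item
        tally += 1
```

Let's trace through this code step by step.

Initialize: smallest = 9
Initialize: tally = 0
Initialize: data = [9, 10, -2, 5]
Entering loop: for item in data:

After execution: tally = 1
1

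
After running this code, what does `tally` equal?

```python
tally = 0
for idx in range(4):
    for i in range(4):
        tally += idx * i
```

Let's trace through this code step by step.

Initialize: tally = 0
Entering loop: for idx in range(4):

After execution: tally = 36
36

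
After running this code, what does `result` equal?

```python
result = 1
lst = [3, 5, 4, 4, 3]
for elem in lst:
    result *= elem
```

Let's trace through this code step by step.

Initialize: result = 1
Initialize: lst = [3, 5, 4, 4, 3]
Entering loop: for elem in lst:

After execution: result = 720
720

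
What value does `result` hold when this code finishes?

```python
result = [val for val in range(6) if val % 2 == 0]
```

Let's trace through this code step by step.

Initialize: result = [val for val in range(6) if val % 2 == 0]

After execution: result = [0, 2, 4]
[0, 2, 4]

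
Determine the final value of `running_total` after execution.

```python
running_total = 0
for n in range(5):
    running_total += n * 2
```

Let's trace through this code step by step.

Initialize: running_total = 0
Entering loop: for n in range(5):

After execution: running_total = 20
20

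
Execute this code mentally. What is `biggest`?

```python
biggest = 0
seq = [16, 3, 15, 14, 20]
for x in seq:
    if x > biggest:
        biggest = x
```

Let's trace through this code step by step.

Initialize: biggest = 0
Initialize: seq = [16, 3, 15, 14, 20]
Entering loop: for x in seq:

After execution: biggest = 20
20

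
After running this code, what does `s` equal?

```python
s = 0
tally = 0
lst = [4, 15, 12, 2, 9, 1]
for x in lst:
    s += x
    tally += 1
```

Let's trace through this code step by step.

Initialize: s = 0
Initialize: tally = 0
Initialize: lst = [4, 15, 12, 2, 9, 1]
Entering loop: for x in lst:

After execution: s = 43
43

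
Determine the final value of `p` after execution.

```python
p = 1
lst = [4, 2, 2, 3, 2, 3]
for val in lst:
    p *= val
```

Let's trace through this code step by step.

Initialize: p = 1
Initialize: lst = [4, 2, 2, 3, 2, 3]
Entering loop: for val in lst:

After execution: p = 288
288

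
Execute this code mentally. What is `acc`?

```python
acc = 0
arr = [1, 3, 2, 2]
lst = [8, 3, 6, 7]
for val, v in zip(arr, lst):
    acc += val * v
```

Let's trace through this code step by step.

Initialize: acc = 0
Initialize: arr = [1, 3, 2, 2]
Initialize: lst = [8, 3, 6, 7]
Entering loop: for val, v in zip(arr, lst):

After execution: acc = 43
43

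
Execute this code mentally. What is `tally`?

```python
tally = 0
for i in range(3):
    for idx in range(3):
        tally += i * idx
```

Let's trace through this code step by step.

Initialize: tally = 0
Entering loop: for i in range(3):

After execution: tally = 9
9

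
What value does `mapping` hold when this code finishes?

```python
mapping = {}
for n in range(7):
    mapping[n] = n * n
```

Let's trace through this code step by step.

Initialize: mapping = {}
Entering loop: for n in range(7):

After execution: mapping = {0: 0, 1: 1, 2: 4, 3: 9, 4: 16, 5: 25, 6: 36}
{0: 0, 1: 1, 2: 4, 3: 9, 4: 16, 5: 25, 6: 36}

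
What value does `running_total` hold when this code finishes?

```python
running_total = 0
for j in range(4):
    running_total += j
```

Let's trace through this code step by step.

Initialize: running_total = 0
Entering loop: for j in range(4):

After execution: running_total = 6
6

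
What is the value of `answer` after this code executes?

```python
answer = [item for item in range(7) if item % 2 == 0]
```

Let's trace through this code step by step.

Initialize: answer = [item for item in range(7) if item % 2 == 0]

After execution: answer = [0, 2, 4, 6]
[0, 2, 4, 6]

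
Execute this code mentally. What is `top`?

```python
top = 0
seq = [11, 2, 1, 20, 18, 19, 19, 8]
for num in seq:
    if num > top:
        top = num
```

Let's trace through this code step by step.

Initialize: top = 0
Initialize: seq = [11, 2, 1, 20, 18, 19, 19, 8]
Entering loop: for num in seq:

After execution: top = 20
20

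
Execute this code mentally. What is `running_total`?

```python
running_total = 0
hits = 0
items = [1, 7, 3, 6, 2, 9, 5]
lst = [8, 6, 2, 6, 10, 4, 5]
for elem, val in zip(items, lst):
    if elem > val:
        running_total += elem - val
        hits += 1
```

Let's trace through this code step by step.

Initialize: running_total = 0
Initialize: hits = 0
Initialize: items = [1, 7, 3, 6, 2, 9, 5]
Initialize: lst = [8, 6, 2, 6, 10, 4, 5]
Entering loop: for elem, val in zip(items, lst):

After execution: running_total = 7
7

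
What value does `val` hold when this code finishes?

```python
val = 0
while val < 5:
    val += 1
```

Let's trace through this code step by step.

Initialize: val = 0
Entering loop: while val < 5:

After execution: val = 5
5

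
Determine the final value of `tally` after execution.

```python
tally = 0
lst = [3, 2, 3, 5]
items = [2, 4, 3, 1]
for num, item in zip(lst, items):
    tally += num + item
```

Let's trace through this code step by step.

Initialize: tally = 0
Initialize: lst = [3, 2, 3, 5]
Initialize: items = [2, 4, 3, 1]
Entering loop: for num, item in zip(lst, items):

After execution: tally = 23
23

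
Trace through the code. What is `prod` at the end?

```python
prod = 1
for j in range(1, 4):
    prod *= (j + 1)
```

Let's trace through this code step by step.

Initialize: prod = 1
Entering loop: for j in range(1, 4):

After execution: prod = 24
24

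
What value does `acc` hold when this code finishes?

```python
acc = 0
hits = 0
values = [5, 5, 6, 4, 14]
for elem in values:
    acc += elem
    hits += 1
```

Let's trace through this code step by step.

Initialize: acc = 0
Initialize: hits = 0
Initialize: values = [5, 5, 6, 4, 14]
Entering loop: for elem in values:

After execution: acc = 34
34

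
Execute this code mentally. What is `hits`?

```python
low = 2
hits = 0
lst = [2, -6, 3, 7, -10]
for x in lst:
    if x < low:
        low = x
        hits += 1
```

Let's trace through this code step by step.

Initialize: low = 2
Initialize: hits = 0
Initialize: lst = [2, -6, 3, 7, -10]
Entering loop: for x in lst:

After execution: hits = 2
2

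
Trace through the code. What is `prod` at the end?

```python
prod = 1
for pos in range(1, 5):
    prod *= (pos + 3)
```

Let's trace through this code step by step.

Initialize: prod = 1
Entering loop: for pos in range(1, 5):

After execution: prod = 840
840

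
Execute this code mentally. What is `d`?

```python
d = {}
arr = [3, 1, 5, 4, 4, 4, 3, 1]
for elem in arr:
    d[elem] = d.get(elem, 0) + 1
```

Let's trace through this code step by step.

Initialize: d = {}
Initialize: arr = [3, 1, 5, 4, 4, 4, 3, 1]
Entering loop: for elem in arr:

After execution: d = {3: 2, 1: 2, 5: 1, 4: 3}
{3: 2, 1: 2, 5: 1, 4: 3}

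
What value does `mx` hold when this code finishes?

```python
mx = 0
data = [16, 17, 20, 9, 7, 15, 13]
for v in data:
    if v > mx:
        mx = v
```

Let's trace through this code step by step.

Initialize: mx = 0
Initialize: data = [16, 17, 20, 9, 7, 15, 13]
Entering loop: for v in data:

After execution: mx = 20
20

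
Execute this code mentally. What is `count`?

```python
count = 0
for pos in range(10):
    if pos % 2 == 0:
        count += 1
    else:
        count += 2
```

Let's trace through this code step by step.

Initialize: count = 0
Entering loop: for pos in range(10):

After execution: count = 15
15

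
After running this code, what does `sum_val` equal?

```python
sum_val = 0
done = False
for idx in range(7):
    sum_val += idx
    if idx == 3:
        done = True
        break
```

Let's trace through this code step by step.

Initialize: sum_val = 0
Initialize: done = False
Entering loop: for idx in range(7):

After execution: sum_val = 6
6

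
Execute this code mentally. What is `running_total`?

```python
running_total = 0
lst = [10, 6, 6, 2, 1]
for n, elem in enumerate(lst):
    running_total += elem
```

Let's trace through this code step by step.

Initialize: running_total = 0
Initialize: lst = [10, 6, 6, 2, 1]
Entering loop: for n, elem in enumerate(lst):

After execution: running_total = 25
25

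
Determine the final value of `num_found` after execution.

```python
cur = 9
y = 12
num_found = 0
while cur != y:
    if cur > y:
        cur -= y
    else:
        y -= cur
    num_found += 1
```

Let's trace through this code step by step.

Initialize: cur = 9
Initialize: y = 12
Initialize: num_found = 0
Entering loop: while cur != y:

After execution: num_found = 3
3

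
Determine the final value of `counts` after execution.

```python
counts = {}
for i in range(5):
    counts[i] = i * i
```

Let's trace through this code step by step.

Initialize: counts = {}
Entering loop: for i in range(5):

After execution: counts = {0: 0, 1: 1, 2: 4, 3: 9, 4: 16}
{0: 0, 1: 1, 2: 4, 3: 9, 4: 16}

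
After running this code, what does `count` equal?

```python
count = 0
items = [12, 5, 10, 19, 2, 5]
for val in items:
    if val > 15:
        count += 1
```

Let's trace through this code step by step.

Initialize: count = 0
Initialize: items = [12, 5, 10, 19, 2, 5]
Entering loop: for val in items:

After execution: count = 1
1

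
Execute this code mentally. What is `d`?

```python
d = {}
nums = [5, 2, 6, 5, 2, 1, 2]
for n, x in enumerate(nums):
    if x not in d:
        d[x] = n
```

Let's trace through this code step by step.

Initialize: d = {}
Initialize: nums = [5, 2, 6, 5, 2, 1, 2]
Entering loop: for n, x in enumerate(nums):

After execution: d = {5: 0, 2: 1, 6: 2, 1: 5}
{5: 0, 2: 1, 6: 2, 1: 5}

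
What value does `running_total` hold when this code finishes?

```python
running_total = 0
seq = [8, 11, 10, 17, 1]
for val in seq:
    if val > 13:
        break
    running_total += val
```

Let's trace through this code step by step.

Initialize: running_total = 0
Initialize: seq = [8, 11, 10, 17, 1]
Entering loop: for val in seq:

After execution: running_total = 29
29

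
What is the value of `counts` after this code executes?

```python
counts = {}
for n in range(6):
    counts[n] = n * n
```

Let's trace through this code step by step.

Initialize: counts = {}
Entering loop: for n in range(6):

After execution: counts = {0: 0, 1: 1, 2: 4, 3: 9, 4: 16, 5: 25}
{0: 0, 1: 1, 2: 4, 3: 9, 4: 16, 5: 25}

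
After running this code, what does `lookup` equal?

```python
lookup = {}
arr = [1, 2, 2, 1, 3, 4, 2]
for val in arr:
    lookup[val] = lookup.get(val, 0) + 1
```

Let's trace through this code step by step.

Initialize: lookup = {}
Initialize: arr = [1, 2, 2, 1, 3, 4, 2]
Entering loop: for val in arr:

After execution: lookup = {1: 2, 2: 3, 3: 1, 4: 1}
{1: 2, 2: 3, 3: 1, 4: 1}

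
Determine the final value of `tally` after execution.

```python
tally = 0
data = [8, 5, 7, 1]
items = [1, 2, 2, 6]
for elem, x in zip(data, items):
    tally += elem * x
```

Let's trace through this code step by step.

Initialize: tally = 0
Initialize: data = [8, 5, 7, 1]
Initialize: items = [1, 2, 2, 6]
Entering loop: for elem, x in zip(data, items):

After execution: tally = 38
38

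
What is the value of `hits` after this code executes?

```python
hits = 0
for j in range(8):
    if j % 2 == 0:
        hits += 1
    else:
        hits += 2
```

Let's trace through this code step by step.

Initialize: hits = 0
Entering loop: for j in range(8):

After execution: hits = 12
12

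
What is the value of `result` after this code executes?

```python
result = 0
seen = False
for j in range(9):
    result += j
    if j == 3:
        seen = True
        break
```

Let's trace through this code step by step.

Initialize: result = 0
Initialize: seen = False
Entering loop: for j in range(9):

After execution: result = 6
6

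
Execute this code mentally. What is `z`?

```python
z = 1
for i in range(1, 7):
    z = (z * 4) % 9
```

Let's trace through this code step by step.

Initialize: z = 1
Entering loop: for i in range(1, 7):

After execution: z = 1
1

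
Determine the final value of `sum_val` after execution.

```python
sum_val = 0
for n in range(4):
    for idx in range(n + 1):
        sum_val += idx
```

Let's trace through this code step by step.

Initialize: sum_val = 0
Entering loop: for n in range(4):

After execution: sum_val = 10
10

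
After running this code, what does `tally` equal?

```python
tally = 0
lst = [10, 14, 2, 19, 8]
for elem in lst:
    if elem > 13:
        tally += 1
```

Let's trace through this code step by step.

Initialize: tally = 0
Initialize: lst = [10, 14, 2, 19, 8]
Entering loop: for elem in lst:

After execution: tally = 2
2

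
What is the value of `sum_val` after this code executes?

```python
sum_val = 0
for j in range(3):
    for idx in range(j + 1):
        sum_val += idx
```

Let's trace through this code step by step.

Initialize: sum_val = 0
Entering loop: for j in range(3):

After execution: sum_val = 4
4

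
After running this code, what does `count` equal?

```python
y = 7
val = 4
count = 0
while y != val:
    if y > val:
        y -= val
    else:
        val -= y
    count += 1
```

Let's trace through this code step by step.

Initialize: y = 7
Initialize: val = 4
Initialize: count = 0
Entering loop: while y != val:

After execution: count = 4
4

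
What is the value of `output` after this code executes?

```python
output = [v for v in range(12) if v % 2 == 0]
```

Let's trace through this code step by step.

Initialize: output = [v for v in range(12) if v % 2 == 0]

After execution: output = [0, 2, 4, 6, 8, 10]
[0, 2, 4, 6, 8, 10]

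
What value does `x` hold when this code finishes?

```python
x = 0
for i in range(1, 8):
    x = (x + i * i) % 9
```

Let's trace through this code step by step.

Initialize: x = 0
Entering loop: for i in range(1, 8):

After execution: x = 5
5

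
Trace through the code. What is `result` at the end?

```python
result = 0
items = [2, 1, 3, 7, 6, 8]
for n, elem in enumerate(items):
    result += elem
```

Let's trace through this code step by step.

Initialize: result = 0
Initialize: items = [2, 1, 3, 7, 6, 8]
Entering loop: for n, elem in enumerate(items):

After execution: result = 27
27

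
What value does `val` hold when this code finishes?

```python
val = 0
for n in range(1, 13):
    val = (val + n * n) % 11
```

Let's trace through this code step by step.

Initialize: val = 0
Entering loop: for n in range(1, 13):

After execution: val = 1
1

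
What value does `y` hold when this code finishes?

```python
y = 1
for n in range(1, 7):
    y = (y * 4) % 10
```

Let's trace through this code step by step.

Initialize: y = 1
Entering loop: for n in range(1, 7):

After execution: y = 6
6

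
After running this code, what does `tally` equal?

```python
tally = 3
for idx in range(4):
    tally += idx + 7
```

Let's trace through this code step by step.

Initialize: tally = 3
Entering loop: for idx in range(4):

After execution: tally = 37
37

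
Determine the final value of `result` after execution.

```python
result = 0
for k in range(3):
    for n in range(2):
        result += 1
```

Let's trace through this code step by step.

Initialize: result = 0
Entering loop: for k in range(3):

After execution: result = 6
6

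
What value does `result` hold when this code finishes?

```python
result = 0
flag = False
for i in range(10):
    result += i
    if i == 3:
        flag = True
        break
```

Let's trace through this code step by step.

Initialize: result = 0
Initialize: flag = False
Entering loop: for i in range(10):

After execution: result = 6
6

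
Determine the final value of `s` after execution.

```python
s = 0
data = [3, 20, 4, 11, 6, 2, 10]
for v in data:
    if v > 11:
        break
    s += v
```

Let's trace through this code step by step.

Initialize: s = 0
Initialize: data = [3, 20, 4, 11, 6, 2, 10]
Entering loop: for v in data:

After execution: s = 3
3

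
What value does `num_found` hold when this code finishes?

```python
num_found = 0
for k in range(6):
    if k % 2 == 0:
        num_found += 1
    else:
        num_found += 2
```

Let's trace through this code step by step.

Initialize: num_found = 0
Entering loop: for k in range(6):

After execution: num_found = 9
9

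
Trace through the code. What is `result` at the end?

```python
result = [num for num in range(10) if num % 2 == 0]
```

Let's trace through this code step by step.

Initialize: result = [num for num in range(10) if num % 2 == 0]

After execution: result = [0, 2, 4, 6, 8]
[0, 2, 4, 6, 8]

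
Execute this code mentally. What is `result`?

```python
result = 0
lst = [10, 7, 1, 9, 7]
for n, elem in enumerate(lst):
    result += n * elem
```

Let's trace through this code step by step.

Initialize: result = 0
Initialize: lst = [10, 7, 1, 9, 7]
Entering loop: for n, elem in enumerate(lst):

After execution: result = 64
64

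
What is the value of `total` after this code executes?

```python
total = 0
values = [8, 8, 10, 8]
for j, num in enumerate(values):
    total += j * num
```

Let's trace through this code step by step.

Initialize: total = 0
Initialize: values = [8, 8, 10, 8]
Entering loop: for j, num in enumerate(values):

After execution: total = 52
52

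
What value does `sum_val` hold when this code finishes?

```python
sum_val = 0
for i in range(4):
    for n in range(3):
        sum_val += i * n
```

Let's trace through this code step by step.

Initialize: sum_val = 0
Entering loop: for i in range(4):

After execution: sum_val = 18
18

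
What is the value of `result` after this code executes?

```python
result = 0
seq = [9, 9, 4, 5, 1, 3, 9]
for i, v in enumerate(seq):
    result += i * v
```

Let's trace through this code step by step.

Initialize: result = 0
Initialize: seq = [9, 9, 4, 5, 1, 3, 9]
Entering loop: for i, v in enumerate(seq):

After execution: result = 105
105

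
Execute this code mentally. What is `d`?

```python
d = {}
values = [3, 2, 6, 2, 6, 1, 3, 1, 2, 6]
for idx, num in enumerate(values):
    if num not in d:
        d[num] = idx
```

Let's trace through this code step by step.

Initialize: d = {}
Initialize: values = [3, 2, 6, 2, 6, 1, 3, 1, 2, 6]
Entering loop: for idx, num in enumerate(values):

After execution: d = {3: 0, 2: 1, 6: 2, 1: 5}
{3: 0, 2: 1, 6: 2, 1: 5}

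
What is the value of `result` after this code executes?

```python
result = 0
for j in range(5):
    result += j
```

Let's trace through this code step by step.

Initialize: result = 0
Entering loop: for j in range(5):

After execution: result = 10
10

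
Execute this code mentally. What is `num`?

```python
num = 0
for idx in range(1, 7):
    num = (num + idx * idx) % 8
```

Let's trace through this code step by step.

Initialize: num = 0
Entering loop: for idx in range(1, 7):

After execution: num = 3
3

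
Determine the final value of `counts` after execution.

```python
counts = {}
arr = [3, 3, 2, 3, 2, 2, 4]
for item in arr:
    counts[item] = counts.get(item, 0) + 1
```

Let's trace through this code step by step.

Initialize: counts = {}
Initialize: arr = [3, 3, 2, 3, 2, 2, 4]
Entering loop: for item in arr:

After execution: counts = {3: 3, 2: 3, 4: 1}
{3: 3, 2: 3, 4: 1}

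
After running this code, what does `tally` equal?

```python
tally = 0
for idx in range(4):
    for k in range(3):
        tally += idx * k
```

Let's trace through this code step by step.

Initialize: tally = 0
Entering loop: for idx in range(4):

After execution: tally = 18
18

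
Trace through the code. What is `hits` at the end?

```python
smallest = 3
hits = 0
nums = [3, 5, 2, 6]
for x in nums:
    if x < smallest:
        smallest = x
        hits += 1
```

Let's trace through this code step by step.

Initialize: smallest = 3
Initialize: hits = 0
Initialize: nums = [3, 5, 2, 6]
Entering loop: for x in nums:

After execution: hits = 1
1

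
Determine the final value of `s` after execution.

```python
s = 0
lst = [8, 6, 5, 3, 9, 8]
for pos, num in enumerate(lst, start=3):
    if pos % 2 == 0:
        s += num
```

Let's trace through this code step by step.

Initialize: s = 0
Initialize: lst = [8, 6, 5, 3, 9, 8]
Entering loop: for pos, num in enumerate(lst, start=3):

After execution: s = 17
17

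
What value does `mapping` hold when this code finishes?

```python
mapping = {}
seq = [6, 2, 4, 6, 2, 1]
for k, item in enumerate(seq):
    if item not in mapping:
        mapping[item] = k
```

Let's trace through this code step by step.

Initialize: mapping = {}
Initialize: seq = [6, 2, 4, 6, 2, 1]
Entering loop: for k, item in enumerate(seq):

After execution: mapping = {6: 0, 2: 1, 4: 2, 1: 5}
{6: 0, 2: 1, 4: 2, 1: 5}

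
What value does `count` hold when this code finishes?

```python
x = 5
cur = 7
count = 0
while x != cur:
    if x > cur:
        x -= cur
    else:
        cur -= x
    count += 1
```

Let's trace through this code step by step.

Initialize: x = 5
Initialize: cur = 7
Initialize: count = 0
Entering loop: while x != cur:

After execution: count = 4
4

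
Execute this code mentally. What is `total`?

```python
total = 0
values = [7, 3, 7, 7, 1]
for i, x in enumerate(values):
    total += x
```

Let's trace through this code step by step.

Initialize: total = 0
Initialize: values = [7, 3, 7, 7, 1]
Entering loop: for i, x in enumerate(values):

After execution: total = 25
25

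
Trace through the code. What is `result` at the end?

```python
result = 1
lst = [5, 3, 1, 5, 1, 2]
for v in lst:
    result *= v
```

Let's trace through this code step by step.

Initialize: result = 1
Initialize: lst = [5, 3, 1, 5, 1, 2]
Entering loop: for v in lst:

After execution: result = 150
150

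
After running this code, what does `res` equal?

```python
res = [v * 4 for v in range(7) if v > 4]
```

Let's trace through this code step by step.

Initialize: res = [v * 4 for v in range(7) if v > 4]

After execution: res = [20, 24]
[20, 24]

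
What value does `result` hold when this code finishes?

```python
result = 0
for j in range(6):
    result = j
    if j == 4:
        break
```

Let's trace through this code step by step.

Initialize: result = 0
Entering loop: for j in range(6):

After execution: result = 4
4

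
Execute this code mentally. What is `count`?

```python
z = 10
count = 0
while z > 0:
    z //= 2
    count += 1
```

Let's trace through this code step by step.

Initialize: z = 10
Initialize: count = 0
Entering loop: while z > 0:

After execution: count = 4
4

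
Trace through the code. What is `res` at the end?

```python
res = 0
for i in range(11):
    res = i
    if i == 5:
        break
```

Let's trace through this code step by step.

Initialize: res = 0
Entering loop: for i in range(11):

After execution: res = 5
5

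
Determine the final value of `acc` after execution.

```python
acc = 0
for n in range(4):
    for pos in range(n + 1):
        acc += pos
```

Let's trace through this code step by step.

Initialize: acc = 0
Entering loop: for n in range(4):

After execution: acc = 10
10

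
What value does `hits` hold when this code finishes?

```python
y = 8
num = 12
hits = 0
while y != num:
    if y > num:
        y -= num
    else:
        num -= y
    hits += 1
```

Let's trace through this code step by step.

Initialize: y = 8
Initialize: num = 12
Initialize: hits = 0
Entering loop: while y != num:

After execution: hits = 2
2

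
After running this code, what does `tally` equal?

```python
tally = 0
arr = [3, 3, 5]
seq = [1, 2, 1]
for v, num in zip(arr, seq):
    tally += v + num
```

Let's trace through this code step by step.

Initialize: tally = 0
Initialize: arr = [3, 3, 5]
Initialize: seq = [1, 2, 1]
Entering loop: for v, num in zip(arr, seq):

After execution: tally = 15
15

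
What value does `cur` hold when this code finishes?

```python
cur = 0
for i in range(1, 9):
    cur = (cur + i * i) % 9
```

Let's trace through this code step by step.

Initialize: cur = 0
Entering loop: for i in range(1, 9):

After execution: cur = 6
6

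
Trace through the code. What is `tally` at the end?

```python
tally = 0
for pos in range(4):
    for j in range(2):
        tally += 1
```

Let's trace through this code step by step.

Initialize: tally = 0
Entering loop: for pos in range(4):

After execution: tally = 8
8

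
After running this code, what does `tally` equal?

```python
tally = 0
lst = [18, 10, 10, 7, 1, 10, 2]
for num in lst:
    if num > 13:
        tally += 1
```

Let's trace through this code step by step.

Initialize: tally = 0
Initialize: lst = [18, 10, 10, 7, 1, 10, 2]
Entering loop: for num in lst:

After execution: tally = 1
1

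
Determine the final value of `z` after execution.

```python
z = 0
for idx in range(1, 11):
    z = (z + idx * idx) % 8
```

Let's trace through this code step by step.

Initialize: z = 0
Entering loop: for idx in range(1, 11):

After execution: z = 1
1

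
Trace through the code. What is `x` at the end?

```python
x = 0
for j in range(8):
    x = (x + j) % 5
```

Let's trace through this code step by step.

Initialize: x = 0
Entering loop: for j in range(8):

After execution: x = 3
3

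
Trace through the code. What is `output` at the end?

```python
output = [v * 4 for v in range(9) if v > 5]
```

Let's trace through this code step by step.

Initialize: output = [v * 4 for v in range(9) if v > 5]

After execution: output = [24, 28, 32]
[24, 28, 32]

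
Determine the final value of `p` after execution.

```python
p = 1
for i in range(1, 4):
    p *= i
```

Let's trace through this code step by step.

Initialize: p = 1
Entering loop: for i in range(1, 4):

After execution: p = 6
6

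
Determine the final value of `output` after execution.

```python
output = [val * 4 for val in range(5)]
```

Let's trace through this code step by step.

Initialize: output = [val * 4 for val in range(5)]

After execution: output = [0, 4, 8, 12, 16]
[0, 4, 8, 12, 16]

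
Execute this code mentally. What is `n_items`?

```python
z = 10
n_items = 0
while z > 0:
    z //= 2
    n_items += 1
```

Let's trace through this code step by step.

Initialize: z = 10
Initialize: n_items = 0
Entering loop: while z > 0:

After execution: n_items = 4
4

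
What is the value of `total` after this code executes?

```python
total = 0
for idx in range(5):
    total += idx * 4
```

Let's trace through this code step by step.

Initialize: total = 0
Entering loop: for idx in range(5):

After execution: total = 40
40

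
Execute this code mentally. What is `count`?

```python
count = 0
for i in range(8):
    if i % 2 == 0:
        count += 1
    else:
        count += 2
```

Let's trace through this code step by step.

Initialize: count = 0
Entering loop: for i in range(8):

After execution: count = 12
12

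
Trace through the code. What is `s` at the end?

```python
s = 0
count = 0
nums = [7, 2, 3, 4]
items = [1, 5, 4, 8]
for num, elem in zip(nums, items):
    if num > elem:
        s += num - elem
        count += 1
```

Let's trace through this code step by step.

Initialize: s = 0
Initialize: count = 0
Initialize: nums = [7, 2, 3, 4]
Initialize: items = [1, 5, 4, 8]
Entering loop: for num, elem in zip(nums, items):

After execution: s = 6
6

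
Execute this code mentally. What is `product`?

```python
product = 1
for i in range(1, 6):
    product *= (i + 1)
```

Let's trace through this code step by step.

Initialize: product = 1
Entering loop: for i in range(1, 6):

After execution: product = 720
720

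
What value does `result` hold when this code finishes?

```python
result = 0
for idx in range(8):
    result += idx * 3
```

Let's trace through this code step by step.

Initialize: result = 0
Entering loop: for idx in range(8):

After execution: result = 84
84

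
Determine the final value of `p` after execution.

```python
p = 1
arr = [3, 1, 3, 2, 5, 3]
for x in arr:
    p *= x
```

Let's trace through this code step by step.

Initialize: p = 1
Initialize: arr = [3, 1, 3, 2, 5, 3]
Entering loop: for x in arr:

After execution: p = 270
270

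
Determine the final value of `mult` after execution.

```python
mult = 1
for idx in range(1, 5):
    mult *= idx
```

Let's trace through this code step by step.

Initialize: mult = 1
Entering loop: for idx in range(1, 5):

After execution: mult = 24
24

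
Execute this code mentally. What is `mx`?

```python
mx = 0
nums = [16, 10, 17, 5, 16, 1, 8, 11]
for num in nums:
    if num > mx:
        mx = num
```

Let's trace through this code step by step.

Initialize: mx = 0
Initialize: nums = [16, 10, 17, 5, 16, 1, 8, 11]
Entering loop: for num in nums:

After execution: mx = 17
17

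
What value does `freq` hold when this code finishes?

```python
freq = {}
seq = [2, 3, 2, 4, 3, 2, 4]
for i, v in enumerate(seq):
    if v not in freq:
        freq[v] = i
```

Let's trace through this code step by step.

Initialize: freq = {}
Initialize: seq = [2, 3, 2, 4, 3, 2, 4]
Entering loop: for i, v in enumerate(seq):

After execution: freq = {2: 0, 3: 1, 4: 3}
{2: 0, 3: 1, 4: 3}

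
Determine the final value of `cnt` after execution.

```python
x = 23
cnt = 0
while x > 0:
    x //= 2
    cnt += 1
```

Let's trace through this code step by step.

Initialize: x = 23
Initialize: cnt = 0
Entering loop: while x > 0:

After execution: cnt = 5
5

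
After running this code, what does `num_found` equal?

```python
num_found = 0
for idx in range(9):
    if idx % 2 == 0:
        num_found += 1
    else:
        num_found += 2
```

Let's trace through this code step by step.

Initialize: num_found = 0
Entering loop: for idx in range(9):

After execution: num_found = 13
13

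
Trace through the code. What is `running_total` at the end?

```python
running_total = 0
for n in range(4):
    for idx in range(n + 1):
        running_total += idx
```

Let's trace through this code step by step.

Initialize: running_total = 0
Entering loop: for n in range(4):

After execution: running_total = 10
10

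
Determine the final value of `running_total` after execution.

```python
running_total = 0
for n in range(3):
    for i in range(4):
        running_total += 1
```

Let's trace through this code step by step.

Initialize: running_total = 0
Entering loop: for n in range(3):

After execution: running_total = 12
12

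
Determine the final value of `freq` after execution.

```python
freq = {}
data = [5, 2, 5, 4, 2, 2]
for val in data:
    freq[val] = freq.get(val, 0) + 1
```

Let's trace through this code step by step.

Initialize: freq = {}
Initialize: data = [5, 2, 5, 4, 2, 2]
Entering loop: for val in data:

After execution: freq = {5: 2, 2: 3, 4: 1}
{5: 2, 2: 3, 4: 1}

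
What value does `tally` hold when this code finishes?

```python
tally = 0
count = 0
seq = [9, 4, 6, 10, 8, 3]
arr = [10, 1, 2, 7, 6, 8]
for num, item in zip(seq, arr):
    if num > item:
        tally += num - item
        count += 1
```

Let's trace through this code step by step.

Initialize: tally = 0
Initialize: count = 0
Initialize: seq = [9, 4, 6, 10, 8, 3]
Initialize: arr = [10, 1, 2, 7, 6, 8]
Entering loop: for num, item in zip(seq, arr):

After execution: tally = 12
12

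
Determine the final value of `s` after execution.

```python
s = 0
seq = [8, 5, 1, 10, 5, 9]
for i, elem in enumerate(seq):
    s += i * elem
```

Let's trace through this code step by step.

Initialize: s = 0
Initialize: seq = [8, 5, 1, 10, 5, 9]
Entering loop: for i, elem in enumerate(seq):

After execution: s = 102
102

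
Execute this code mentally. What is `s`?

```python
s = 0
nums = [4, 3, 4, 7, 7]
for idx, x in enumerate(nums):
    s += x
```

Let's trace through this code step by step.

Initialize: s = 0
Initialize: nums = [4, 3, 4, 7, 7]
Entering loop: for idx, x in enumerate(nums):

After execution: s = 25
25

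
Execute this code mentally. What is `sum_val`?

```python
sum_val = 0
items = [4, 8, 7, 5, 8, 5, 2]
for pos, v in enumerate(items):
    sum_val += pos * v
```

Let's trace through this code step by step.

Initialize: sum_val = 0
Initialize: items = [4, 8, 7, 5, 8, 5, 2]
Entering loop: for pos, v in enumerate(items):

After execution: sum_val = 106
106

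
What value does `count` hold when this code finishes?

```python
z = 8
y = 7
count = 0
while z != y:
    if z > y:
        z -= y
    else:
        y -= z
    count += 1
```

Let's trace through this code step by step.

Initialize: z = 8
Initialize: y = 7
Initialize: count = 0
Entering loop: while z != y:

After execution: count = 7
7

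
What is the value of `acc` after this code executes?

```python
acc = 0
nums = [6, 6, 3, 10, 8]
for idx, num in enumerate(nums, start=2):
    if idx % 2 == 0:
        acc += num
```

Let's trace through this code step by step.

Initialize: acc = 0
Initialize: nums = [6, 6, 3, 10, 8]
Entering loop: for idx, num in enumerate(nums, start=2):

After execution: acc = 17
17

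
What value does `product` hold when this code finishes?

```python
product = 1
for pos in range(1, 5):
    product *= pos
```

Let's trace through this code step by step.

Initialize: product = 1
Entering loop: for pos in range(1, 5):

After execution: product = 24
24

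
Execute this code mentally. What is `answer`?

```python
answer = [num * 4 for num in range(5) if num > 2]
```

Let's trace through this code step by step.

Initialize: answer = [num * 4 for num in range(5) if num > 2]

After execution: answer = [12, 16]
[12, 16]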